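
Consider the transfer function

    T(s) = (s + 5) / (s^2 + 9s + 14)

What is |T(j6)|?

Substitute s = j6: numerator = 5 + j6, denominator = -22 + j54.
|T(j6)| = |5 + j6| / |-22 + j54| = 7.8102 / 58.310 ≈ 0.1339.

|T(j6)| ≈ 0.1339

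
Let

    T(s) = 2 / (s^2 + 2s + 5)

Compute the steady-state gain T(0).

T(0) = 2/5 ≈ 0.4000

At s = 0 each factor (s + a) contributes a and each (s^2 + bs + c) contributes c.
T(0) = 2·1 / ((5)) = 2/5 = 2/5.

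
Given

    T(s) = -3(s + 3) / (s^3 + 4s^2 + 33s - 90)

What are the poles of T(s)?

The poles are the roots of the denominator s^3 + 4s^2 + 33s - 90 = 0.
Trying s = 2: the polynomial evaluates to 0, so (s - 2) is a factor.
Dividing out leaves s^2 + 6s + 45 = 0.
The quadratic formula then gives s = -3 ± 6j.

s = -3 ± 6j, 2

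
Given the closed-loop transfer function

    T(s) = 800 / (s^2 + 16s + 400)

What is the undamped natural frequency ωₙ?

ωₙ = 20 rad/s

Compare the denominator to the standard form s^2 + 2ζωₙs + ωₙ².
ωₙ² = 400, so ωₙ = 20 rad/s.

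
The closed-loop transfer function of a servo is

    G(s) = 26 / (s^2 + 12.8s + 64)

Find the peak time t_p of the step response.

t_p ≈ 0.6545 s

Comparing s^2 + 12.8s + 64 to s^2 + 2ζωₙs + ωₙ²: ωₙ = 8 rad/s and ζ = 12.8/(2·8) = 0.8.
ζωₙ = 12.8/2 = 6.4, so ω_d = ωₙ√(1−ζ²) = √(ωₙ² − (ζωₙ)²) = √(64 − 6.4²) = √23.04 = 4.800 rad/s.
t_p = π/ω_d = π/4.800 ≈ 0.6545 s.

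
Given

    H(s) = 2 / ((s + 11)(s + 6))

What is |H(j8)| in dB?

Substitute s = j8: numerator = 2, denominator = 2 + j136.
|H(j8)| = |2| / |2 + j136| = 2 / 136.01 ≈ 0.01470.
In decibels: 20·log₁₀(0.01470) ≈ -36.7 dB.

|H(j8)|_dB ≈ -36.7 dB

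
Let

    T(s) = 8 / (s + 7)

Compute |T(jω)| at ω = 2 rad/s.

Substitute s = j2: numerator = 8, denominator = 7 + j2.
|T(j2)| = |8| / |7 + j2| = 8 / 7.2801 ≈ 1.099.

|T(j2)| ≈ 1.099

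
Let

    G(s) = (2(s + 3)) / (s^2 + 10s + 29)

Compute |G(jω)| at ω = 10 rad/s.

|G(j10)| ≈ 0.1703

Substitute s = j10: numerator = 6 + j20, denominator = -71 + j100.
|G(j10)| = |6 + j20| / |-71 + j100| = 20.881 / 122.64 ≈ 0.1703.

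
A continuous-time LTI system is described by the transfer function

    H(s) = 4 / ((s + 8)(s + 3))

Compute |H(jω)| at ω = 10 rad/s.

|H(j10)| ≈ 0.02992

Substitute s = j10: numerator = 4, denominator = -76 + j110.
|H(j10)| = |4| / |-76 + j110| = 4 / 133.70 ≈ 0.02992.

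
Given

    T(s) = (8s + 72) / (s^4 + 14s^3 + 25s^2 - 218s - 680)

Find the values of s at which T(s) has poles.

s = -10, -4 ± j, 4

The poles are the roots of the denominator s^4 + 14s^3 + 25s^2 - 218s - 680 = 0.
Trying s = -10: the polynomial evaluates to 0, so (s + 10) is a factor.
Dividing out leaves s^3 + 4s^2 - 15s - 68 = 0.
This factors further as (s^2 + 8s + 17)(s - 4) = 0.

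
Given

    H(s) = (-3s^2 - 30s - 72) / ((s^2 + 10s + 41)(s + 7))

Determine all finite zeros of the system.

Set the numerator to zero: -3s^2 - 30s - 72 = 0, i.e. -3·(s^2 + 10s + 24) = 0.
Factoring: (s + 6)(s + 4) = 0.

s = -6, -4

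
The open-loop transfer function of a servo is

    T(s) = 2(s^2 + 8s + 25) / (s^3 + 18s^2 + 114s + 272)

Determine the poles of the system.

s = -5 + 3j, -5 - 3j, -8

The poles are the roots of the denominator s^3 + 18s^2 + 114s + 272 = 0.
Trying s = -8: the polynomial evaluates to 0, so (s + 8) is a factor.
Dividing out leaves s^2 + 10s + 34 = 0.
The quadratic formula then gives s = -5 ± 3j.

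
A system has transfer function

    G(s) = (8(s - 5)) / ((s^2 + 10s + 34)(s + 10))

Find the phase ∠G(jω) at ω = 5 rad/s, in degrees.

∠G(j5) ≈ 28.64°

At s = j5: numerator = -40 + j40, denominator = -160 + j545.
∠G = ∠num − ∠den = 135° − (106.36°) = 28.64°.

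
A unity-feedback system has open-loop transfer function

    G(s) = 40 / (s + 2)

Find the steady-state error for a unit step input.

G(s) has no poles at the origin.
This is a Type 0 system. Kp = lim_{s→0} G(s) = 40/2 = 20.
e_ss = 1/(1 + Kp) = 1/(1 + 20) = 1/21 ≈ 0.04762.

e_ss = 0.04762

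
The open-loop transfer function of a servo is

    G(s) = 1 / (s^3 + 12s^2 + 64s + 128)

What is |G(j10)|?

|G(j10)| ≈ 0.0008843

Substitute s = j10: numerator = 1, denominator = -1072 - j360.
|G(j10)| = |1| / |-1072 - j360| = 1 / 1130.8 ≈ 0.0008843.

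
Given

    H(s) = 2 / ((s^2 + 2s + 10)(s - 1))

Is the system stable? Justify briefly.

unstable

The poles can be read from the denominator factors: s = -1 + 3j, -1 - 3j, 1.
Since the pole(s) at s = 1 lie in the right half-plane, the system is unstable.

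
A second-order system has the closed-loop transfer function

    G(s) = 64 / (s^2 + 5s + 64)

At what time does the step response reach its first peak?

t_p ≈ 0.4134 s

Comparing s^2 + 5s + 64 to s^2 + 2ζωₙs + ωₙ²: ωₙ = 8 rad/s and ζ = 5/(2·8) = 0.3125.
ζωₙ = 5/2 = 2.5, so ω_d = ωₙ√(1−ζ²) = √(ωₙ² − (ζωₙ)²) = √(64 − 2.5²) = √57.75 ≈ 7.599 rad/s.
t_p = π/ω_d = π/7.599 ≈ 0.4134 s.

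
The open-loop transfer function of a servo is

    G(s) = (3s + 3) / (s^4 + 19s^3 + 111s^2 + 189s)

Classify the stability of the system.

marginally stable

The denominator s^4 + 19s^3 + 111s^2 + 189s factors as s(s + 3)(s + 9)(s + 7), giving poles at s = 0, -3, -9, -7.
Since the simple pole(s) at s = 0 lie on the jω-axis with none in the right half-plane, the system is marginally stable.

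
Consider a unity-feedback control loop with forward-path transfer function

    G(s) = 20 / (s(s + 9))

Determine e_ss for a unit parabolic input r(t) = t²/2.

e_ss = ∞

G(s) has one pole at the origin.
This is a Type 1 system; Ka = lim_{s→0} s^2·G(s) = 0, so the steady-state error for a parabola input is infinite.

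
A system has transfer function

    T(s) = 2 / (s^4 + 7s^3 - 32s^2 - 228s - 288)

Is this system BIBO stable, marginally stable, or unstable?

The denominator s^4 + 7s^3 - 32s^2 - 228s - 288 factors as (s + 2)(s + 3)(s + 8)(s - 6), giving poles at s = -2, -3, -8, 6.
Since the pole(s) at s = 6 lie in the right half-plane, the system is unstable.

unstable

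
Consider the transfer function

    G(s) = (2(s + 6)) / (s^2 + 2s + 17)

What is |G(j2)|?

Substitute s = j2: numerator = 12 + j4, denominator = 13 + j4.
|G(j2)| = |12 + j4| / |13 + j4| = 12.649 / 13.601 ≈ 0.9300.

|G(j2)| ≈ 0.9300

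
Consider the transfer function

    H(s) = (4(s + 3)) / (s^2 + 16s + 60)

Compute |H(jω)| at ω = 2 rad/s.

|H(j2)| ≈ 0.2236

Substitute s = j2: numerator = 12 + j8, denominator = 56 + j32.
|H(j2)| = |12 + j8| / |56 + j32| = 14.422 / 64.498 ≈ 0.2236.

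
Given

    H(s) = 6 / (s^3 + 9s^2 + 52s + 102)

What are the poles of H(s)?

The poles are the roots of the denominator s^3 + 9s^2 + 52s + 102 = 0.
Trying s = -3: the polynomial evaluates to 0, so (s + 3) is a factor.
Dividing out leaves s^2 + 6s + 34 = 0.
The quadratic formula then gives s = -3 ± 5j.

s = -3 ± 5j, -3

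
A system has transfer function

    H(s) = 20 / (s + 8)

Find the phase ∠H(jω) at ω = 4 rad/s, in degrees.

∠H(j4) ≈ -26.57°

At s = j4: numerator = 20, denominator = 8 + j4.
∠H = ∠num − ∠den = 0° − (26.565°) = -26.57°.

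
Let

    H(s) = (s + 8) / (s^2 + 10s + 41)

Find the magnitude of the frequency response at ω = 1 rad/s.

Substitute s = j1: numerator = 8 + j1, denominator = 40 + j10.
|H(j1)| = |8 + j1| / |40 + j10| = 8.0623 / 41.231 ≈ 0.1955.

|H(j1)| ≈ 0.1955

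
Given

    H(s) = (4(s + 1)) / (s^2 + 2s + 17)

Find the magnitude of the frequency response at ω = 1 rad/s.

|H(j1)| ≈ 0.3508

Substitute s = j1: numerator = 4 + j4, denominator = 16 + j2.
|H(j1)| = |4 + j4| / |16 + j2| = 5.6569 / 16.125 ≈ 0.3508.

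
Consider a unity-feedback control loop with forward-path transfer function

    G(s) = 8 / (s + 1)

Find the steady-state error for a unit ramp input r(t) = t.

e_ss = ∞

G(s) has no poles at the origin.
This is a Type 0 system; Kv = lim_{s→0} s·G(s) = 0, so the steady-state error for a ramp input is infinite.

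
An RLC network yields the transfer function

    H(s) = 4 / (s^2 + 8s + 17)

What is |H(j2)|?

Substitute s = j2: numerator = 4, denominator = 13 + j16.
|H(j2)| = |4| / |13 + j16| = 4 / 20.616 ≈ 0.1940.

|H(j2)| ≈ 0.1940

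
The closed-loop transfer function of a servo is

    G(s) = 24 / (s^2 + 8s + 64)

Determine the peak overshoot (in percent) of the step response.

Comparing s^2 + 8s + 64 to s^2 + 2ζωₙs + ωₙ²: ωₙ = 8 rad/s and ζ = 8/(2·8) = 0.5.
%OS = 100·exp(−πζ/√(1−ζ²)) = 100·exp(−π·0.5/√(1−0.5²)) ≈ 16.3%.

%OS ≈ 16.3%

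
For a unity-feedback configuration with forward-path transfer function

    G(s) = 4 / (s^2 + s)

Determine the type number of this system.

Factor s from the denominator: s^2 + s = s·(s + 1).
There is 1 pole at the origin, so the system is Type 1.

Type 1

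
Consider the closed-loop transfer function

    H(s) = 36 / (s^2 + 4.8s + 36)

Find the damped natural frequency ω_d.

ω_d ≈ 5.499 rad/s

Comparing s^2 + 4.8s + 36 to s^2 + 2ζωₙs + ωₙ²: ωₙ = 6 rad/s and ζ = 4.8/(2·6) = 0.4.
ζωₙ = 4.8/2 = 2.4, so ω_d = ωₙ√(1−ζ²) = √(ωₙ² − (ζωₙ)²) = √(36 − 2.4²) = √30.24 ≈ 5.499 rad/s.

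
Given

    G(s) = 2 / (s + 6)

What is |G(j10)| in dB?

|G(j10)|_dB ≈ -15.3 dB

Substitute s = j10: numerator = 2, denominator = 6 + j10.
|G(j10)| = |2| / |6 + j10| = 2 / 11.662 ≈ 0.1715.
In decibels: 20·log₁₀(0.1715) ≈ -15.3 dB.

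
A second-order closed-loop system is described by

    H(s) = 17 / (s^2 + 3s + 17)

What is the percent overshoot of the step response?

Comparing s^2 + 3s + 17 to s^2 + 2ζωₙs + ωₙ²: ωₙ = √17 ≈ 4.123 rad/s and ζ = 3/(2·√17) ≈ 0.3638.
%OS = 100·exp(−πζ/√(1−ζ²)) = 100·exp(−π·0.3638/√(1−0.3638²)) ≈ 29.3%.

%OS ≈ 29.3%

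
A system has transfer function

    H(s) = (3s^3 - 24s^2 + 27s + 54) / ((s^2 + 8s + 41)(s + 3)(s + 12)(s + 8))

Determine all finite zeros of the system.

Set the numerator to zero: 3s^3 - 24s^2 + 27s + 54 = 0, i.e. 3·(s^3 - 8s^2 + 9s + 18) = 0.
Factoring: (s + 1)(s - 3)(s - 6) = 0.

s = -1, 3, 6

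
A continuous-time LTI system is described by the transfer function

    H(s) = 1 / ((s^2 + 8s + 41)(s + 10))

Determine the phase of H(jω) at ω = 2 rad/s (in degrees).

∠H(j2) ≈ -34.70°

At s = j2: numerator = 1, denominator = 338 + j234.
∠H = ∠num − ∠den = 0° − (34.695°) = -34.70°.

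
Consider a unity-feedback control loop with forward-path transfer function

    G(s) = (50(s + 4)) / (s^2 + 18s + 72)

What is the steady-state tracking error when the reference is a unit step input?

G(s) has no poles at the origin.
This is a Type 0 system. Kp = lim_{s→0} G(s) = 200/72 = 25/9.
e_ss = 1/(1 + Kp) = 1/(1 + 25/9) = 9/34 ≈ 0.2647.

e_ss = 0.2647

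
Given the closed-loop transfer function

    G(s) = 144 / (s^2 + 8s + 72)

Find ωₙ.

Compare the denominator to the standard form s^2 + 2ζωₙs + ωₙ².
ωₙ² = 72, so ωₙ = √72 ≈ 8.485 rad/s.

ωₙ ≈ 8.485 rad/s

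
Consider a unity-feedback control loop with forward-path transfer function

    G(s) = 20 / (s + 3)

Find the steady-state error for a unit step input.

G(s) has no poles at the origin.
This is a Type 0 system. Kp = lim_{s→0} G(s) = 20/3.
e_ss = 1/(1 + Kp) = 1/(1 + 20/3) = 3/23 ≈ 0.1304.

e_ss = 0.1304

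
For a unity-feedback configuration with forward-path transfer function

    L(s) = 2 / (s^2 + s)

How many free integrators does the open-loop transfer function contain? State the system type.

Factor s from the denominator: s^2 + s = s·(s + 1).
There is 1 pole at the origin, so the system is Type 1.

Type 1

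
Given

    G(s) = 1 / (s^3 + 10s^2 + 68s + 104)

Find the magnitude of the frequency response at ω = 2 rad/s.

|G(j2)| ≈ 0.006988

Substitute s = j2: numerator = 1, denominator = 64 + j128.
|G(j2)| = |1| / |64 + j128| = 1 / 143.11 ≈ 0.006988.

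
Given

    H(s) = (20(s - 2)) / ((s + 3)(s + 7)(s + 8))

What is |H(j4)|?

Substitute s = j4: numerator = -40 + j80, denominator = -120 + j340.
|H(j4)| = |-40 + j80| / |-120 + j340| = 89.443 / 360.56 ≈ 0.2481.

|H(j4)| ≈ 0.2481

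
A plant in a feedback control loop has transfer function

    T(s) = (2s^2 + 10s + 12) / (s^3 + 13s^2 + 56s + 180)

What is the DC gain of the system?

T(0) = 1/15 ≈ 0.06667

Set s = 0: T(0) = (12) / (180) = 1/15.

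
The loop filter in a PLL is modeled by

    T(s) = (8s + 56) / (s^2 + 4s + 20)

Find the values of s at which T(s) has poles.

The poles are the roots of the denominator s^2 + 4s + 20 = 0.
Using the quadratic formula: s = (-4 ± √(-64))/2 = -2 ± 4j.

s = -2 ± 4j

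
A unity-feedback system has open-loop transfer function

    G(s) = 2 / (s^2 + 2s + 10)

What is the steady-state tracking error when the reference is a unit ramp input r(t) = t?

e_ss = ∞

G(s) has no poles at the origin.
This is a Type 0 system; Kv = lim_{s→0} s·G(s) = 0, so the steady-state error for a ramp input is infinite.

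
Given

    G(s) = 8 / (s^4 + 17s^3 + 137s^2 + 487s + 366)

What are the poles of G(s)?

The poles are the roots of the denominator s^4 + 17s^3 + 137s^2 + 487s + 366 = 0.
Trying s = -1: the polynomial evaluates to 0, so (s + 1) is a factor.
Dividing out leaves s^3 + 16s^2 + 121s + 366 = 0.
This factors further as (s^2 + 10s + 61)(s + 6) = 0.

s = -5 + 6j, -5 - 6j, -1, -6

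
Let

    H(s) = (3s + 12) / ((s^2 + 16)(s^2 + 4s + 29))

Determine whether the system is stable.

marginally stable

The poles can be read from the denominator factors: s = ±4j, -2 ± 5j.
Since the simple pole(s) at s = ±4j lie on the jω-axis with none in the right half-plane, the system is marginally stable.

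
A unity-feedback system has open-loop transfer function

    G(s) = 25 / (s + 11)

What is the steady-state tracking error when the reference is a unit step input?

G(s) has no poles at the origin.
This is a Type 0 system. Kp = lim_{s→0} G(s) = 25/11.
e_ss = 1/(1 + Kp) = 1/(1 + 25/11) = 11/36 ≈ 0.3056.

e_ss = 0.3056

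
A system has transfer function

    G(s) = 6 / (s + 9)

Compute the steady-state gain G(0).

Set s = 0: G(0) = (6) / (9) = 2/3.

G(0) = 2/3 ≈ 0.6667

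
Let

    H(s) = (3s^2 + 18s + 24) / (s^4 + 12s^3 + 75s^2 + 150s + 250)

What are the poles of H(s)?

The poles are the roots of the denominator s^4 + 12s^3 + 75s^2 + 150s + 250 = 0.
No real roots exist; factor into two real quadratics: (s^2 + 10s + 50)(s^2 + 2s + 5) = 0.
Each quadratic gives a conjugate pair via the quadratic formula.

s = -5 + 5j, -5 - 5j, -1 + 2j, -1 - 2j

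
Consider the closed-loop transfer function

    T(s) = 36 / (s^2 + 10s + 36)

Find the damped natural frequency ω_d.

ω_d ≈ 3.317 rad/s

Comparing s^2 + 10s + 36 to s^2 + 2ζωₙs + ωₙ²: ωₙ = 6 rad/s and ζ = 10/(2·6) ≈ 0.8333.
ζωₙ = 10/2 = 5, so ω_d = ωₙ√(1−ζ²) = √(ωₙ² − (ζωₙ)²) = √(36 − 5²) = √11 ≈ 3.317 rad/s.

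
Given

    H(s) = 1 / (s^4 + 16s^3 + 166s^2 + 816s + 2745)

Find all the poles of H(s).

s = -3 + 6j, -3 - 6j, -5 + 6j, -5 - 6j

The poles are the roots of the denominator s^4 + 16s^3 + 166s^2 + 816s + 2745 = 0.
No real roots exist; factor into two real quadratics: (s^2 + 6s + 45)(s^2 + 10s + 61) = 0.
Each quadratic gives a conjugate pair via the quadratic formula.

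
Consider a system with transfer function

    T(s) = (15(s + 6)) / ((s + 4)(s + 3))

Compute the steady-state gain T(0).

T(0) = 15/2 ≈ 7.500

At s = 0 each factor (s + a) contributes a and each (s^2 + bs + c) contributes c.
T(0) = 15·(6) / ((4) · (3)) = 90/12 = 15/2.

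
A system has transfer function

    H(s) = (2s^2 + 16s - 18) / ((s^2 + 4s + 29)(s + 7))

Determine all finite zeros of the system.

s = 1, -9

Set the numerator to zero: 2s^2 + 16s - 18 = 0, i.e. 2·(s^2 + 8s - 9) = 0.
Factoring: (s - 1)(s + 9) = 0.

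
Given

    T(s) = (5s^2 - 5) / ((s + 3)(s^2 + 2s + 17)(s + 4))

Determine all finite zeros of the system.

Set the numerator to zero: 5s^2 - 5 = 0, i.e. 5·(s^2 - 1) = 0.
Factoring: (s - 1)(s + 1) = 0.

s = 1, -1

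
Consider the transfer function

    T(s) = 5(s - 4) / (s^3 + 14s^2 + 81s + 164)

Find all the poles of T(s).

The poles are the roots of the denominator s^3 + 14s^2 + 81s + 164 = 0.
Trying s = -4: the polynomial evaluates to 0, so (s + 4) is a factor.
Dividing out leaves s^2 + 10s + 41 = 0.
The quadratic formula then gives s = -5 ± 4j.

s = -4, -5 + 4j, -5 - 4j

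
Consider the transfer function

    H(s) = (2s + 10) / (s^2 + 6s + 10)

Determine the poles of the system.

s = -3 ± j

The poles are the roots of the denominator s^2 + 6s + 10 = 0.
Using the quadratic formula: s = (-6 ± √(-4))/2 = -3 ± 1j.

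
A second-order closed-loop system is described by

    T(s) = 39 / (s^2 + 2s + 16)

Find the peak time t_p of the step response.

Comparing s^2 + 2s + 16 to s^2 + 2ζωₙs + ωₙ²: ωₙ = 4 rad/s and ζ = 2/(2·4) = 0.25.
ζωₙ = 2/2 = 1, so ω_d = ωₙ√(1−ζ²) = √(ωₙ² − (ζωₙ)²) = √(16 − 1²) = √15 ≈ 3.873 rad/s.
t_p = π/ω_d = π/3.873 ≈ 0.8112 s.

t_p ≈ 0.8112 s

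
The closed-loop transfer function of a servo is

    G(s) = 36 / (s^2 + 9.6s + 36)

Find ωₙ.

Compare the denominator to the standard form s^2 + 2ζωₙs + ωₙ².
ωₙ² = 36, so ωₙ = 6 rad/s.

ωₙ = 6 rad/s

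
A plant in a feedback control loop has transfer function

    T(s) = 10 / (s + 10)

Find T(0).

T(0) = 1

Set s = 0: T(0) = (10) / (10) = 1.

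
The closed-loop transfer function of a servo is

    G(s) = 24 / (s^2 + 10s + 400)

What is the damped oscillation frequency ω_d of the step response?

Comparing s^2 + 10s + 400 to s^2 + 2ζωₙs + ωₙ²: ωₙ = 20 rad/s and ζ = 10/(2·20) = 0.25.
ζωₙ = 10/2 = 5, so ω_d = ωₙ√(1−ζ²) = √(ωₙ² − (ζωₙ)²) = √(400 − 5²) = √375 ≈ 19.36 rad/s.

ω_d ≈ 19.36 rad/s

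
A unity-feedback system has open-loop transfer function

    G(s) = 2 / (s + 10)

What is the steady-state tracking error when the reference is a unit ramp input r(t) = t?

G(s) has no poles at the origin.
This is a Type 0 system; Kv = lim_{s→0} s·G(s) = 0, so the steady-state error for a ramp input is infinite.

e_ss = ∞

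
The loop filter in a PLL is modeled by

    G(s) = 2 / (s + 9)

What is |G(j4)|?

Substitute s = j4: numerator = 2, denominator = 9 + j4.
|G(j4)| = |2| / |9 + j4| = 2 / 9.8489 ≈ 0.2031.

|G(j4)| ≈ 0.2031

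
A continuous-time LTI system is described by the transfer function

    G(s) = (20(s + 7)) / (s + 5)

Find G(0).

G(0) = 28

Set s = 0: G(0) = (140) / (5) = 28.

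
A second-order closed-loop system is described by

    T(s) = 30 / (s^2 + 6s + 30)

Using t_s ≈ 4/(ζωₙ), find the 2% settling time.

Comparing s^2 + 6s + 30 to s^2 + 2ζωₙs + ωₙ²: ωₙ = √30 ≈ 5.477 rad/s and ζ = 6/(2·√30) ≈ 0.5477.
ζωₙ = 6/2 = 3, so t_s ≈ 4/(ζωₙ) = 4/3 ≈ 1.333 s.

t_s ≈ 1.333 s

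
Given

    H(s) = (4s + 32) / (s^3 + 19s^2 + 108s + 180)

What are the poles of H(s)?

s = -3, -10, -6

The poles are the roots of the denominator s^3 + 19s^2 + 108s + 180 = 0.
Trying s = -3: the polynomial evaluates to 0, so (s + 3) is a factor.
Dividing out leaves s^2 + 16s + 60 = 0.
Factoring the quadratic: (s + 10)(s + 6) = 0.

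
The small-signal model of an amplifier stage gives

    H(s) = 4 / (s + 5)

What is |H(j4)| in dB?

Substitute s = j4: numerator = 4, denominator = 5 + j4.
|H(j4)| = |4| / |5 + j4| = 4 / 6.4031 ≈ 0.6247.
In decibels: 20·log₁₀(0.6247) ≈ -4.09 dB.

|H(j4)|_dB ≈ -4.09 dB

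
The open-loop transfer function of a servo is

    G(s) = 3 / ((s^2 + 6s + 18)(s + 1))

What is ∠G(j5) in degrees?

At s = j5: numerator = 3, denominator = -157 - j5.
∠G = ∠num − ∠den = 0° − (-178.18°) = 178.2°.

∠G(j5) ≈ 178.2°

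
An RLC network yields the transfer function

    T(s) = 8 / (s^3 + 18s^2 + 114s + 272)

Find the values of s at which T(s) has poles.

The poles are the roots of the denominator s^3 + 18s^2 + 114s + 272 = 0.
Trying s = -8: the polynomial evaluates to 0, so (s + 8) is a factor.
Dividing out leaves s^2 + 10s + 34 = 0.
The quadratic formula then gives s = -5 ± 3j.

s = -5 + 3j, -5 - 3j, -8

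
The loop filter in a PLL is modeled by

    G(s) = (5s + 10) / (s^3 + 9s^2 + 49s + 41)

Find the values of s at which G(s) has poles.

s = -4 + 5j, -4 - 5j, -1

The poles are the roots of the denominator s^3 + 9s^2 + 49s + 41 = 0.
Trying s = -1: the polynomial evaluates to 0, so (s + 1) is a factor.
Dividing out leaves s^2 + 8s + 41 = 0.
The quadratic formula then gives s = -4 ± 5j.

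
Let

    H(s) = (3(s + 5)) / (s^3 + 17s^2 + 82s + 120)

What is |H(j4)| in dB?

|H(j4)|_dB ≈ -24.0 dB

Substitute s = j4: numerator = 15 + j12, denominator = -152 + j264.
|H(j4)| = |15 + j12| / |-152 + j264| = 19.209 / 304.63 ≈ 0.06306.
In decibels: 20·log₁₀(0.06306) ≈ -24.0 dB.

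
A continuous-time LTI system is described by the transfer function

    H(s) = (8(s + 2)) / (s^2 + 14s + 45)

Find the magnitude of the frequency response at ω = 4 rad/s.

|H(j4)| ≈ 0.5673

Substitute s = j4: numerator = 16 + j32, denominator = 29 + j56.
|H(j4)| = |16 + j32| / |29 + j56| = 35.777 / 63.063 ≈ 0.5673.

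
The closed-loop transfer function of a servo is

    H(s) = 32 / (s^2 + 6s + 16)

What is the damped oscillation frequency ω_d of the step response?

Comparing s^2 + 6s + 16 to s^2 + 2ζωₙs + ωₙ²: ωₙ = 4 rad/s and ζ = 6/(2·4) = 0.75.
ζωₙ = 6/2 = 3, so ω_d = ωₙ√(1−ζ²) = √(ωₙ² − (ζωₙ)²) = √(16 − 3²) = √7 ≈ 2.646 rad/s.

ω_d ≈ 2.646 rad/s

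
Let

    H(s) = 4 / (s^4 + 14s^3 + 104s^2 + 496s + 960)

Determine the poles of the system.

s = -2 + 6j, -2 - 6j, -6, -4

The poles are the roots of the denominator s^4 + 14s^3 + 104s^2 + 496s + 960 = 0.
Trying s = -6: the polynomial evaluates to 0, so (s + 6) is a factor.
Dividing out leaves s^3 + 8s^2 + 56s + 160 = 0.
This factors further as (s^2 + 4s + 40)(s + 4) = 0.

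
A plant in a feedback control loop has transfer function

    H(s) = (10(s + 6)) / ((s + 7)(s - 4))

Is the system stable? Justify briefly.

The poles can be read from the denominator factors: s = -7, 4.
Since the pole(s) at s = 4 lie in the right half-plane, the system is unstable.

unstable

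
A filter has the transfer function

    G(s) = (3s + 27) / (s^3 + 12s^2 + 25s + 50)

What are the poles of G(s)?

The poles are the roots of the denominator s^3 + 12s^2 + 25s + 50 = 0.
Trying s = -10: the polynomial evaluates to 0, so (s + 10) is a factor.
Dividing out leaves s^2 + 2s + 5 = 0.
The quadratic formula then gives s = -1 ± 2j.

s = -1 + 2j, -1 - 2j, -10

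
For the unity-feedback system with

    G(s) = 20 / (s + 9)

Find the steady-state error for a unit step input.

e_ss = 0.3103

G(s) has no poles at the origin.
This is a Type 0 system. Kp = lim_{s→0} G(s) = 20/9.
e_ss = 1/(1 + Kp) = 1/(1 + 20/9) = 9/29 ≈ 0.3103.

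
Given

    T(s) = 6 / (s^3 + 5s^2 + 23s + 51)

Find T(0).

T(0) = 2/17 ≈ 0.1176

Set s = 0: T(0) = (6) / (51) = 2/17.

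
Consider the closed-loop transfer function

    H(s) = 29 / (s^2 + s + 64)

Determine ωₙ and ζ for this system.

Compare the denominator to the standard form s^2 + 2ζωₙs + ωₙ².
ωₙ² = 64, so ωₙ = 8 rad/s.
2ζωₙ = 1, so ζ = 1/(2·8) = 0.0625.

ωₙ = 8 rad/s, ζ = 0.0625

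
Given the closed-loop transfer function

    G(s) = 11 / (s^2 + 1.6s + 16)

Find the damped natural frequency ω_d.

ω_d ≈ 3.919 rad/s

Comparing s^2 + 1.6s + 16 to s^2 + 2ζωₙs + ωₙ²: ωₙ = 4 rad/s and ζ = 1.6/(2·4) = 0.2.
ζωₙ = 1.6/2 = 0.8, so ω_d = ωₙ√(1−ζ²) = √(ωₙ² − (ζωₙ)²) = √(16 − 0.8²) = √15.36 ≈ 3.919 rad/s.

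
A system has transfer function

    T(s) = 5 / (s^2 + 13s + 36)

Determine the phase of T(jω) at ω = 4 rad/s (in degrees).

∠T(j4) ≈ -68.96°

At s = j4: numerator = 5, denominator = 20 + j52.
∠T = ∠num − ∠den = 0° − (68.962°) = -68.96°.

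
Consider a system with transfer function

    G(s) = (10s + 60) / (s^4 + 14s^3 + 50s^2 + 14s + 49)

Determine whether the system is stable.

marginally stable

The denominator s^4 + 14s^3 + 50s^2 + 14s + 49 factors as (s^2 + 1)(s + 7)^2, giving poles at s = j, -j, -7, -7.
Since the simple pole(s) at s = ±j lie on the jω-axis with none in the right half-plane, the system is marginally stable.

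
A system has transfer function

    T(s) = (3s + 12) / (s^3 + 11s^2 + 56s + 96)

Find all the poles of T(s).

The poles are the roots of the denominator s^3 + 11s^2 + 56s + 96 = 0.
Trying s = -3: the polynomial evaluates to 0, so (s + 3) is a factor.
Dividing out leaves s^2 + 8s + 32 = 0.
The quadratic formula then gives s = -4 ± 4j.

s = -4 ± 4j, -3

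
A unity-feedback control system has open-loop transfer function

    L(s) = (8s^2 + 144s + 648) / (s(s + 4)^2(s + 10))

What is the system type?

Type 1

The denominator has 1 factor of s at the origin (free integrator), so this is a Type 1 system.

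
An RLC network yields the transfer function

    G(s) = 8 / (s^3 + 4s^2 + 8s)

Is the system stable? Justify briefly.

marginally stable

The denominator s^3 + 4s^2 + 8s factors as s(s^2 + 4s + 8), giving poles at s = 0, -2 ± 2j.
Since the simple pole(s) at s = 0 lie on the jω-axis with none in the right half-plane, the system is marginally stable.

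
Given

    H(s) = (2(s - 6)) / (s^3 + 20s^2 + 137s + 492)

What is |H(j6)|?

|H(j6)| ≈ 0.02621

Substitute s = j6: numerator = -12 + j12, denominator = -228 + j606.
|H(j6)| = |-12 + j12| / |-228 + j606| = 16.971 / 647.47 ≈ 0.02621.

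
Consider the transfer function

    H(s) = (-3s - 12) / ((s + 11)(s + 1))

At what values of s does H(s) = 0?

Set the numerator to zero: -3s - 12 = 0, i.e. -3·(s + 4) = 0.
So s = -4.

s = -4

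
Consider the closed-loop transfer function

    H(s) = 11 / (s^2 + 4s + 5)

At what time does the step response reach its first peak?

Comparing s^2 + 4s + 5 to s^2 + 2ζωₙs + ωₙ²: ωₙ = √5 ≈ 2.236 rad/s and ζ = 4/(2·√5) ≈ 0.8944.
ζωₙ = 4/2 = 2, so ω_d = ωₙ√(1−ζ²) = √(ωₙ² − (ζωₙ)²) = √(5 − 2²) = √1 = 1 rad/s.
t_p = π/ω_d = π/1 ≈ 3.142 s.

t_p ≈ 3.142 s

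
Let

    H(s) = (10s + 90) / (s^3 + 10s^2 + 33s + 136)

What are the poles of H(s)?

s = -1 + 4j, -1 - 4j, -8

The poles are the roots of the denominator s^3 + 10s^2 + 33s + 136 = 0.
Trying s = -8: the polynomial evaluates to 0, so (s + 8) is a factor.
Dividing out leaves s^2 + 2s + 17 = 0.
The quadratic formula then gives s = -1 ± 4j.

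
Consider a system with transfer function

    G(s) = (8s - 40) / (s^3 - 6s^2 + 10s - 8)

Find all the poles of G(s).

The poles are the roots of the denominator s^3 - 6s^2 + 10s - 8 = 0.
Trying s = 4: the polynomial evaluates to 0, so (s - 4) is a factor.
Dividing out leaves s^2 - 2s + 2 = 0.
The quadratic formula then gives s = 1 ± 1j.

s = 1 ± j, 4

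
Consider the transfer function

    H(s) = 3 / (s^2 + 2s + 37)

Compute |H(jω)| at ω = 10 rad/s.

Substitute s = j10: numerator = 3, denominator = -63 + j20.
|H(j10)| = |3| / |-63 + j20| = 3 / 66.098 ≈ 0.04539.

|H(j10)| ≈ 0.04539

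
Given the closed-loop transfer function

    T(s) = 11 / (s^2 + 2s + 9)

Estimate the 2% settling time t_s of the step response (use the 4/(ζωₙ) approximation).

Comparing s^2 + 2s + 9 to s^2 + 2ζωₙs + ωₙ²: ωₙ = 3 rad/s and ζ = 2/(2·3) ≈ 0.3333.
ζωₙ = 2/2 = 1, so t_s ≈ 4/(ζωₙ) = 4/1 = 4 s.

t_s ≈ 4 s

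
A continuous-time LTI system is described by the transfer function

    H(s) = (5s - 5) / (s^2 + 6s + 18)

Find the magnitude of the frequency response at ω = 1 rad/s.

|H(j1)| ≈ 0.3922

Substitute s = j1: numerator = -5 + j5, denominator = 17 + j6.
|H(j1)| = |-5 + j5| / |17 + j6| = 7.0711 / 18.028 ≈ 0.3922.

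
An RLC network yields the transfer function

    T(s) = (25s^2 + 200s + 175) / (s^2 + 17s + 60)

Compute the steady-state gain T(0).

T(0) = 35/12 ≈ 2.917

Set s = 0: T(0) = (175) / (60) = 35/12.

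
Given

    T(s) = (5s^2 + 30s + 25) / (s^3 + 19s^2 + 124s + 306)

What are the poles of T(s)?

s = -5 + 3j, -5 - 3j, -9

The poles are the roots of the denominator s^3 + 19s^2 + 124s + 306 = 0.
Trying s = -9: the polynomial evaluates to 0, so (s + 9) is a factor.
Dividing out leaves s^2 + 10s + 34 = 0.
The quadratic formula then gives s = -5 ± 3j.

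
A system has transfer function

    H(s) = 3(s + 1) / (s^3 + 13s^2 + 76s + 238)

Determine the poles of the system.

s = -3 ± 5j, -7

The poles are the roots of the denominator s^3 + 13s^2 + 76s + 238 = 0.
Trying s = -7: the polynomial evaluates to 0, so (s + 7) is a factor.
Dividing out leaves s^2 + 6s + 34 = 0.
The quadratic formula then gives s = -3 ± 5j.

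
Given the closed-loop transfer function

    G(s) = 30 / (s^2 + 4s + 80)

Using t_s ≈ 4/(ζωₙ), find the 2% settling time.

Comparing s^2 + 4s + 80 to s^2 + 2ζωₙs + ωₙ²: ωₙ = √80 ≈ 8.944 rad/s and ζ = 4/(2·√80) ≈ 0.2236.
ζωₙ = 4/2 = 2, so t_s ≈ 4/(ζωₙ) = 4/2 = 2 s.

t_s ≈ 2 s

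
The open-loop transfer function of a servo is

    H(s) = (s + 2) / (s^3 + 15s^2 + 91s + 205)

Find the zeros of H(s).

Set the numerator to zero: s + 2 = 0.
So s = -2.

s = -2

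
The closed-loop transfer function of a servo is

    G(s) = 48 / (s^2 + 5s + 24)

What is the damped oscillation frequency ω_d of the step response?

ω_d ≈ 4.213 rad/s

Comparing s^2 + 5s + 24 to s^2 + 2ζωₙs + ωₙ²: ωₙ = √24 ≈ 4.899 rad/s and ζ = 5/(2·√24) ≈ 0.5103.
ζωₙ = 5/2 = 2.5, so ω_d = ωₙ√(1−ζ²) = √(ωₙ² − (ζωₙ)²) = √(24 − 2.5²) = √17.75 ≈ 4.213 rad/s.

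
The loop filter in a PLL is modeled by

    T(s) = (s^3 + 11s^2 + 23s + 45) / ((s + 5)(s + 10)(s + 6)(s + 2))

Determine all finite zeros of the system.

s = -9, -1 + 2j, -1 - 2j

Set the numerator to zero: s^3 + 11s^2 + 23s + 45 = 0.
Factoring: (s + 9)(s^2 + 2s + 5) = 0.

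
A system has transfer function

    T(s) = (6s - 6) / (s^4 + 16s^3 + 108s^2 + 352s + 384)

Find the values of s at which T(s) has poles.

s = -2, -6, -4 ± 4j

The poles are the roots of the denominator s^4 + 16s^3 + 108s^2 + 352s + 384 = 0.
Trying s = -2: the polynomial evaluates to 0, so (s + 2) is a factor.
Dividing out leaves s^3 + 14s^2 + 80s + 192 = 0.
This factors further as (s + 6)(s^2 + 8s + 32) = 0.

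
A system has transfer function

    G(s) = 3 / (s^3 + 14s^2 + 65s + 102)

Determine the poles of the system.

s = -4 + j, -4 - j, -6

The poles are the roots of the denominator s^3 + 14s^2 + 65s + 102 = 0.
Trying s = -6: the polynomial evaluates to 0, so (s + 6) is a factor.
Dividing out leaves s^2 + 8s + 17 = 0.
The quadratic formula then gives s = -4 ± 1j.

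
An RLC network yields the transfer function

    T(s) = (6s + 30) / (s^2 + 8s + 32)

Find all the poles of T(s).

s = -4 + 4j, -4 - 4j

The poles are the roots of the denominator s^2 + 8s + 32 = 0.
Using the quadratic formula: s = (-8 ± √(-64))/2 = -4 ± 4j.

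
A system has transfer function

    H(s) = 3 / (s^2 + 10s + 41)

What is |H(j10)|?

|H(j10)| ≈ 0.02584

Substitute s = j10: numerator = 3, denominator = -59 + j100.
|H(j10)| = |3| / |-59 + j100| = 3 / 116.11 ≈ 0.02584.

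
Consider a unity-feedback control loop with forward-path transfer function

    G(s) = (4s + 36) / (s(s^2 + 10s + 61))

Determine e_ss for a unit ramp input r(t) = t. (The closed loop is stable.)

G(s) has one pole at the origin.
This is a Type 1 system. Kv = lim_{s→0} s·G(s) = 36/61.
e_ss = 1/Kv = 1/(36/61) = 61/36 ≈ 1.694.

e_ss = 1.694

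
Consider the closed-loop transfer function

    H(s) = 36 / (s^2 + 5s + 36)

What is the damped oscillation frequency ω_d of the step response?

Comparing s^2 + 5s + 36 to s^2 + 2ζωₙs + ωₙ²: ωₙ = 6 rad/s and ζ = 5/(2·6) ≈ 0.4167.
ζωₙ = 5/2 = 2.5, so ω_d = ωₙ√(1−ζ²) = √(ωₙ² − (ζωₙ)²) = √(36 − 2.5²) = √29.75 ≈ 5.454 rad/s.

ω_d ≈ 5.454 rad/s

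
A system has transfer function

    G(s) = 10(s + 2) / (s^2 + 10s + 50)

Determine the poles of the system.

s = -5 + 5j, -5 - 5j

The poles are the roots of the denominator s^2 + 10s + 50 = 0.
Using the quadratic formula: s = (-10 ± √(-100))/2 = -5 ± 5j.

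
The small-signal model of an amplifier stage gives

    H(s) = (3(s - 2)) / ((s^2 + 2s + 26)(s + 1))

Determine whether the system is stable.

The poles can be read from the denominator factors: s = -1 + 5j, -1 - 5j, -1.
Since all poles lie strictly in the left half-plane, the system is stable.

stable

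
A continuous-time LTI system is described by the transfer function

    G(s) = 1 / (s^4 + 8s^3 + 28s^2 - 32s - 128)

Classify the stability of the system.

The denominator s^4 + 8s^3 + 28s^2 - 32s - 128 factors as (s^2 + 8s + 32)(s + 2)(s - 2), giving poles at s = -4 ± 4j, -2, 2.
Since the pole(s) at s = 2 lie in the right half-plane, the system is unstable.

unstable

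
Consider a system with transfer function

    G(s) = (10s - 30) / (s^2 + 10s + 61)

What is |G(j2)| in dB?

Substitute s = j2: numerator = -30 + j20, denominator = 57 + j20.
|G(j2)| = |-30 + j20| / |57 + j20| = 36.056 / 60.407 ≈ 0.5969.
In decibels: 20·log₁₀(0.5969) ≈ -4.48 dB.

|G(j2)|_dB ≈ -4.48 dB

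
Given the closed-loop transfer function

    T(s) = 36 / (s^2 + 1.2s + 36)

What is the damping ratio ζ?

Compare the denominator to the standard form s^2 + 2ζωₙs + ωₙ².
ωₙ² = 36, so ωₙ = 6 rad/s.
2ζωₙ = 1.2, so ζ = 1.2/(2·6) = 0.1.

ζ = 0.1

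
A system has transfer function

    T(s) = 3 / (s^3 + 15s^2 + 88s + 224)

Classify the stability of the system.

The denominator s^3 + 15s^2 + 88s + 224 factors as (s^2 + 8s + 32)(s + 7), giving poles at s = -4 + 4j, -4 - 4j, -7.
Since all poles lie strictly in the left half-plane, the system is stable.

stable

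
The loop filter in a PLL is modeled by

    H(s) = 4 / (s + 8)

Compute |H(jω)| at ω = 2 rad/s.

Substitute s = j2: numerator = 4, denominator = 8 + j2.
|H(j2)| = |4| / |8 + j2| = 4 / 8.2462 ≈ 0.4851.

|H(j2)| ≈ 0.4851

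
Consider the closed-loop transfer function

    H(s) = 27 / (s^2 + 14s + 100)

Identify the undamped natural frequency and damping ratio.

Compare the denominator to the standard form s^2 + 2ζωₙs + ωₙ².
ωₙ² = 100, so ωₙ = 10 rad/s.
2ζωₙ = 14, so ζ = 14/(2·10) = 0.7.

ωₙ = 10 rad/s, ζ = 0.7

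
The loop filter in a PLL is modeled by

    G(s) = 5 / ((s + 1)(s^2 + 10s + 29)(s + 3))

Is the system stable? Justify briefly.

stable

The poles can be read from the denominator factors: s = -1, -5 + 2j, -5 - 2j, -3.
Since all poles lie strictly in the left half-plane, the system is stable.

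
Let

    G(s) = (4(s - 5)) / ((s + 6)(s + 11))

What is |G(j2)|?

Substitute s = j2: numerator = -20 + j8, denominator = 62 + j34.
|G(j2)| = |-20 + j8| / |62 + j34| = 21.541 / 70.711 ≈ 0.3046.

|G(j2)| ≈ 0.3046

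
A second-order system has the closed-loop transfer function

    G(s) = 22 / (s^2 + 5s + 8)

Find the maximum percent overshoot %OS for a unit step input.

Comparing s^2 + 5s + 8 to s^2 + 2ζωₙs + ωₙ²: ωₙ = √8 ≈ 2.828 rad/s and ζ = 5/(2·√8) ≈ 0.8839.
%OS = 100·exp(−πζ/√(1−ζ²)) = 100·exp(−π·0.8839/√(1−0.8839²)) ≈ 0.264%.

%OS ≈ 0.264%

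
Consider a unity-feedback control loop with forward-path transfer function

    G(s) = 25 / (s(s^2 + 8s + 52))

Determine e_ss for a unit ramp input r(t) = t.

e_ss = 2.080

G(s) has one pole at the origin.
This is a Type 1 system. Kv = lim_{s→0} s·G(s) = 25/52.
e_ss = 1/Kv = 1/(25/52) = 52/25 ≈ 2.080.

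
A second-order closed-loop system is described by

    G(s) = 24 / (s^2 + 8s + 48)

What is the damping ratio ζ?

ζ ≈ 0.5774

Compare the denominator to the standard form s^2 + 2ζωₙs + ωₙ².
ωₙ² = 48, so ωₙ = √48 ≈ 6.928 rad/s.
2ζωₙ = 8, so ζ = 8/(2·√48) ≈ 0.5774.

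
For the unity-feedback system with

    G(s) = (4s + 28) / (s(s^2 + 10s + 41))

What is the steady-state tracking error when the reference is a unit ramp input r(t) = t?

G(s) has one pole at the origin.
This is a Type 1 system. Kv = lim_{s→0} s·G(s) = 28/41.
e_ss = 1/Kv = 1/(28/41) = 41/28 ≈ 1.464.

e_ss = 1.464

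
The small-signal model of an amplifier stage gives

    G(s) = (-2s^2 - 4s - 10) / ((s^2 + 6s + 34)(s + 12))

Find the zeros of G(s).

Set the numerator to zero: -2s^2 - 4s - 10 = 0, i.e. -2·(s^2 + 2s + 5) = 0.
Factoring: (s^2 + 2s + 5) = 0.

s = -1 ± 2j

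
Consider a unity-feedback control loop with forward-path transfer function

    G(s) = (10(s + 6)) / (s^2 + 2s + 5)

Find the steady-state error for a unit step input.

G(s) has no poles at the origin.
This is a Type 0 system. Kp = lim_{s→0} G(s) = 60/5 = 12.
e_ss = 1/(1 + Kp) = 1/(1 + 12) = 1/13 ≈ 0.07692.

e_ss = 0.07692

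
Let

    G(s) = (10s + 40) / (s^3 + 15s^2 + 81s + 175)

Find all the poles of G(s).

s = -4 + 3j, -4 - 3j, -7

The poles are the roots of the denominator s^3 + 15s^2 + 81s + 175 = 0.
Trying s = -7: the polynomial evaluates to 0, so (s + 7) is a factor.
Dividing out leaves s^2 + 8s + 25 = 0.
The quadratic formula then gives s = -4 ± 3j.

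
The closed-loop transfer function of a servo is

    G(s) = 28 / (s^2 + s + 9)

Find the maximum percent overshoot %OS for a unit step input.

Comparing s^2 + s + 9 to s^2 + 2ζωₙs + ωₙ²: ωₙ = 3 rad/s and ζ = 1/(2·3) ≈ 0.1667.
%OS = 100·exp(−πζ/√(1−ζ²)) = 100·exp(−π·0.1667/√(1−0.1667²)) ≈ 58.8%.

%OS ≈ 58.8%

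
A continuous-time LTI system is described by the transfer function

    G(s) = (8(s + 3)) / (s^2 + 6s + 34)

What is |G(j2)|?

Substitute s = j2: numerator = 24 + j16, denominator = 30 + j12.
|G(j2)| = |24 + j16| / |30 + j12| = 28.844 / 32.311 ≈ 0.8927.

|G(j2)| ≈ 0.8927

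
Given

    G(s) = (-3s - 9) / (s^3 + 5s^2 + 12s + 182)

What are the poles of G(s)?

s = 1 + 5j, 1 - 5j, -7

The poles are the roots of the denominator s^3 + 5s^2 + 12s + 182 = 0.
Trying s = -7: the polynomial evaluates to 0, so (s + 7) is a factor.
Dividing out leaves s^2 - 2s + 26 = 0.
The quadratic formula then gives s = 1 ± 5j.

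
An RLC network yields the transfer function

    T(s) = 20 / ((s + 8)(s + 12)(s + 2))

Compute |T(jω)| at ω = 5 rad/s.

Substitute s = j5: numerator = 20, denominator = -358 + j555.
|T(j5)| = |20| / |-358 + j555| = 20 / 660.45 ≈ 0.03028.

|T(j5)| ≈ 0.03028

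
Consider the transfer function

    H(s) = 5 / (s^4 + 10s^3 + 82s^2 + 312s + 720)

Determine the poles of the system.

s = -2 + 6j, -2 - 6j, -3 + 3j, -3 - 3j

The poles are the roots of the denominator s^4 + 10s^3 + 82s^2 + 312s + 720 = 0.
No real roots exist; factor into two real quadratics: (s^2 + 4s + 40)(s^2 + 6s + 18) = 0.
Each quadratic gives a conjugate pair via the quadratic formula.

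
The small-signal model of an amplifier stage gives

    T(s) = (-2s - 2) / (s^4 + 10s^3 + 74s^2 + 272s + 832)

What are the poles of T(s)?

s = -4 ± 4j, -1 ± 5j

The poles are the roots of the denominator s^4 + 10s^3 + 74s^2 + 272s + 832 = 0.
No real roots exist; factor into two real quadratics: (s^2 + 8s + 32)(s^2 + 2s + 26) = 0.
Each quadratic gives a conjugate pair via the quadratic formula.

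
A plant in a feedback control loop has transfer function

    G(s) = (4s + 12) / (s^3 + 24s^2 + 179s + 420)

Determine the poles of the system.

s = -7, -12, -5

The poles are the roots of the denominator s^3 + 24s^2 + 179s + 420 = 0.
Trying s = -7: the polynomial evaluates to 0, so (s + 7) is a factor.
Dividing out leaves s^2 + 17s + 60 = 0.
Factoring the quadratic: (s + 12)(s + 5) = 0.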